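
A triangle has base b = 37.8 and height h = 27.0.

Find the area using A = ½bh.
A = ½·b·h = ½·37.8·27.0 = ½·1020.6 = 510.3

Area = 510.3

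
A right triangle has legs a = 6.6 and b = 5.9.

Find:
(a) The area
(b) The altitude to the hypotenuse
(a) The legs are perpendicular, so Area = ½·a·b = ½·6.6·5.9 = ½·38.94 = 19.47
(b) Hypotenuse c = √(a² + b²) = √(43.56 + 34.81) = √78.37 ≈ 8.85268
    Area = ½·c·h_c  ⇒  h_c = 2·Area/c = 38.94/8.85268 ≈ 4.39867

Area = 19.47, h_c = 4.399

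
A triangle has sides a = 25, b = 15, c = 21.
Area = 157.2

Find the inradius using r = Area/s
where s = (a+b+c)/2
s = (25 + 15 + 21)/2 = 61/2 = 30.5
r = Area/s = 157.2/30.5 ≈ 5.1541

r = 5.154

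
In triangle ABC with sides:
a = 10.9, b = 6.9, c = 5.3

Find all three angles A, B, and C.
Law of cosines for each angle (a² = 118.81, b² = 47.61, c² = 28.09):
cos(A) = (b² + c² − a²)/(2bc) = (47.61 + 28.09 − 118.81)/(2·6.9·5.3) = -43.11/73.14 ≈ -0.589418  ⇒  A ≈ 126.116°
cos(B) = (a² + c² − b²)/(2ac) = (118.81 + 28.09 − 47.61)/(2·10.9·5.3) = 99.29/115.54 ≈ 0.859356  ⇒  B ≈ 30.7556°
cos(C) = (a² + b² − c²)/(2ab) = (118.81 + 47.61 − 28.09)/(2·10.9·6.9) = 138.33/150.42 ≈ 0.919625  ⇒  C ≈ 23.1287°
Check: A + B + C ≈ 180°

A = 126.1°, B = 30.76°, C = 23.13°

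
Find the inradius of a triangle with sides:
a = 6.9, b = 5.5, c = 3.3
r = Area/s where s is the semi-perimeter.
s = (6.9 + 5.5 + 3.3)/2 = 15.7/2 = 7.85
Area = √(s(s−a)(s−b)(s−c)) = √(7.85·0.95·2.35·4.55) ≈ √79.7393 ≈ 8.92969
r ≈ 8.92969/7.85 ≈ 1.13754

r = 1.138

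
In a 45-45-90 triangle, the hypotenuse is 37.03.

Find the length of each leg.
In a 45-45-90 triangle hypotenuse = leg·√2, so leg = hypotenuse/√2.
Leg = 37.03/√2 ≈ 37.03/1.41421 ≈ 26.1842

Each leg = 26.18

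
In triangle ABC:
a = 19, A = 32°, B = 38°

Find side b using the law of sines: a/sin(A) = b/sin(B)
a/sin(A) = b/sin(B)  ⇒  b = a·sin(B)/sin(A) = 19·sin(38°)/sin(32°)
sin(38°) ≈ 0.615661, sin(32°) ≈ 0.529919
b ≈ 19·0.615661/0.529919 ≈ 11.6976/0.529919 ≈ 22.0742

b = 22.07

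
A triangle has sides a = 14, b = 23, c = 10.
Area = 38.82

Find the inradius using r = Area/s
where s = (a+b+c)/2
s = (14 + 23 + 10)/2 = 47/2 = 23.5
r = Area/s = 38.82/23.5 ≈ 1.65191

r = 1.652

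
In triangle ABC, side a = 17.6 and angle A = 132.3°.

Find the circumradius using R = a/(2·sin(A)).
R = a/(2·sin(A)) = 17.6/(2·sin(132.3°))
sin(132.3°) ≈ 0.739631
R ≈ 17.6/(2·0.739631) = 17.6/1.47926 ≈ 11.8978

R = 11.9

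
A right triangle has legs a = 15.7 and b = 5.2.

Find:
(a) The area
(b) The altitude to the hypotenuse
(a) The legs are perpendicular, so Area = ½·a·b = ½·15.7·5.2 = ½·81.64 = 40.82
(b) Hypotenuse c = √(a² + b²) = √(246.49 + 27.04) = √273.53 ≈ 16.5387
    Area = ½·c·h_c  ⇒  h_c = 2·Area/c = 81.64/16.5387 ≈ 4.93629

Area = 40.82, h_c = 4.936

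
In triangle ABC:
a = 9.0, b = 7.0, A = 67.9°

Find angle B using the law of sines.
a/sin(A) = b/sin(B)  ⇒  sin(B) = b·sin(A)/a = 7.0·sin(67.9°)/9.0
sin(67.9°) ≈ 0.926529
sin(B) ≈ 7.0·0.926529/9.0 ≈ 6.4857/9.0 ≈ 0.720633
B = arcsin(0.720633) ≈ 46.1068°
(Since b ≤ a we need B ≤ A, so the obtuse alternative 180° − 46.1068° ≈ 133.893° is rejected.)

B = 46.11°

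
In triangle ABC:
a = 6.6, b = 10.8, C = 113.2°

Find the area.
Two sides and the included angle (SAS): A = ½·a·b·sin(C) = ½·6.6·10.8·sin(113.2°)
sin(113.2°) ≈ 0.919135
A ≈ ½·71.28·0.919135 = 35.64·0.919135 ≈ 32.758

Area = 32.76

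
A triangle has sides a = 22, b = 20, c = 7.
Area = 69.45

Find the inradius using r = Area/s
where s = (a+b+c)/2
s = (22 + 20 + 7)/2 = 49/2 = 24.5
r = Area/s = 69.45/24.5 ≈ 2.83469

r = 2.835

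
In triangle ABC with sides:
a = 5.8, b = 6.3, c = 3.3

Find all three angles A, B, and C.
Law of cosines for each angle (a² = 33.64, b² = 39.69, c² = 10.89):
cos(A) = (b² + c² − a²)/(2bc) = (39.69 + 10.89 − 33.64)/(2·6.3·3.3) = 16.94/41.58 ≈ 0.407407  ⇒  A ≈ 65.9579°
cos(B) = (a² + c² − b²)/(2ac) = (33.64 + 10.89 − 39.69)/(2·5.8·3.3) = 4.84/38.28 ≈ 0.126437  ⇒  B ≈ 82.7363°
cos(C) = (a² + b² − c²)/(2ab) = (33.64 + 39.69 − 10.89)/(2·5.8·6.3) = 62.44/73.08 ≈ 0.854406  ⇒  C ≈ 31.3058°
Check: A + B + C ≈ 180°

A = 65.96°, B = 82.74°, C = 31.31°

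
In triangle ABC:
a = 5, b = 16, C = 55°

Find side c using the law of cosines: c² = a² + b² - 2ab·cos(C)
c² = 5² + 16² − 2·5·16·cos(55°)
cos(55°) ≈ 0.573576
c² ≈ 25 + 256 − 160·(0.573576) ≈ 281 − 91.7722 ≈ 189.228
c ≈ √189.228 ≈ 13.756

c = 13.76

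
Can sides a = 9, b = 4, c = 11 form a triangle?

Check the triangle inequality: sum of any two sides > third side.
a + b vs c: 9 + 4 = 13 > 11  ✓
a + c vs b: 9 + 11 = 20 > 4  ✓
b + c vs a: 4 + 11 = 15 > 9  ✓

Yes, triangle inequality satisfied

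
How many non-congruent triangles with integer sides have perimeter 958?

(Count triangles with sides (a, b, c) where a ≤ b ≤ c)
Let a ≤ b ≤ c with a + b + c = 958. The only binding inequality is a + b > c, i.e. 958 − c > c, so c < 958/2; and c ≥ 958/3 since c is the largest side.
So 320 ≤ c ≤ 478. For each c, b runs from ⌈(958 − c)/2⌉ up to c (then a = 958 − b − c satisfies 1 ≤ a ≤ b automatically), giving c − ⌈(958 − c)/2⌉ + 1 choices.
Summing over c: 2 + 3 + 5 + 6 + … + 237 + 239  (159 terms, c = 320, …, 478) = 19120
Check (closed form: nearest integer to p²/48 for even p, (p+3)²/48 for odd p): 958²/48 = 917764/48 ≈ 19120.08 → 19120

19120 triangles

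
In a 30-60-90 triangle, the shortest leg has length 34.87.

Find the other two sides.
In a 30-60-90 triangle the sides are in ratio 1 : √3 : 2 (short leg : long leg : hypotenuse).
Long leg = 34.87·√3 ≈ 34.87·1.73205 ≈ 60.3966
Hypotenuse = 2·34.87 = 69.74

Long leg = 34.87√3 = 60.4, Hypotenuse = 69.74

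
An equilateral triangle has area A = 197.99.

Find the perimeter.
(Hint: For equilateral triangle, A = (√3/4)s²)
A = (√3/4)s²  ⇒  s² = 4A/√3 = 4·197.99/√3 = 791.96/1.73205 ≈ 457.238
s ≈ √457.238 ≈ 21.3831
Perimeter = 3s ≈ 3·21.3831 ≈ 64.1494

Perimeter = 64.15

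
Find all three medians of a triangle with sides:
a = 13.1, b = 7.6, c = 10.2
Median formula: m_a = ½√(2b² + 2c² − a²) (and cyclically). a² = 171.61, b² = 57.76, c² = 104.04.
m_a = ½√(2·57.76 + 2·104.04 − 171.61) = ½√151.99 ≈ ½·12.3284 ≈ 6.16421
m_b = ½√(2·171.61 + 2·104.04 − 57.76) = ½√493.54 ≈ ½·22.2158 ≈ 11.1079
m_c = ½√(2·171.61 + 2·57.76 − 104.04) = ½√354.7 ≈ ½·18.8335 ≈ 9.41674

m_a = 6.164, m_b = 11.11, m_c = 9.417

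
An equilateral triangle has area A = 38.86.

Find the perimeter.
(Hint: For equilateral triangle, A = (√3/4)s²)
A = (√3/4)s²  ⇒  s² = 4A/√3 = 4·38.86/√3 = 155.44/1.73205 ≈ 89.7433
s ≈ √89.7433 ≈ 9.4733
Perimeter = 3s ≈ 3·9.4733 ≈ 28.4199

Perimeter = 28.42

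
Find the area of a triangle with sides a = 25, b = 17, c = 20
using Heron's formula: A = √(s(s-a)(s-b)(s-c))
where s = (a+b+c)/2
s = (25 + 17 + 20)/2 = 62/2 = 31
s − a = 6, s − b = 14, s − c = 11
s(s−a)(s−b)(s−c) = 31·6·14·11 = 28644
Area = √28644 ≈ 169.245

s = 31.0, Area = 169.2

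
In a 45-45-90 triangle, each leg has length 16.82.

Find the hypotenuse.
In a 45-45-90 triangle the sides are in ratio 1 : 1 : √2, so hypotenuse = leg·√2.
Hypotenuse = 16.82·√2 ≈ 16.82·1.41421 ≈ 23.7871

Hypotenuse = 16.82√2 = 23.79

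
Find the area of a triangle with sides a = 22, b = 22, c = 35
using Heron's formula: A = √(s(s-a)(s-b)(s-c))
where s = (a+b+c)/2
s = (22 + 22 + 35)/2 = 79/2 = 39.5
s − a = 17.5, s − b = 17.5, s − c = 4.5
s(s−a)(s−b)(s−c) = 39.5·17.5·17.5·4.5 = 54435.9375
Area = √54435.9375 ≈ 233.315

s = 39.5, Area = 233.3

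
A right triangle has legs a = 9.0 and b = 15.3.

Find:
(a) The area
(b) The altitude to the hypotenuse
(a) The legs are perpendicular, so Area = ½·a·b = ½·9.0·15.3 = ½·137.7 = 68.85
(b) Hypotenuse c = √(a² + b²) = √(81 + 234.09) = √315.09 ≈ 17.7508
    Area = ½·c·h_c  ⇒  h_c = 2·Area/c = 137.7/17.7508 ≈ 7.75741

Area = 68.85, h_c = 7.757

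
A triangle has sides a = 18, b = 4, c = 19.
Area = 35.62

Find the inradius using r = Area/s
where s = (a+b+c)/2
s = (18 + 4 + 19)/2 = 41/2 = 20.5
r = Area/s = 35.62/20.5 ≈ 1.73756

r = 1.738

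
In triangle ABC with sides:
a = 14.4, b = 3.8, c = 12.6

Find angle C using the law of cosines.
c² = a² + b² − 2ab·cos(C)  ⇒  cos(C) = (a² + b² − c²)/(2ab)
cos(C) = (14.4² + 3.8² − 12.6²)/(2·14.4·3.8) = (207.36 + 14.44 − 158.76)/109.44 = 63.04/109.44 ≈ 0.576023
C = arccos(0.576023) ≈ 54.8287°

C = 54.83°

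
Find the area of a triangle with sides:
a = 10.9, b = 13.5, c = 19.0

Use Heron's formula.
s = (10.9 + 13.5 + 19.0)/2 = 43.4/2 = 21.7
s − a = 10.8, s − b = 8.2, s − c = 2.7
s(s−a)(s−b)(s−c) = 21.7·10.8·8.2·2.7 ≈ 5188.73
Area = √5188.73 ≈ 72.0328

Area = 72.03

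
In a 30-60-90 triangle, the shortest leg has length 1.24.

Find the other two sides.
In a 30-60-90 triangle the sides are in ratio 1 : √3 : 2 (short leg : long leg : hypotenuse).
Long leg = 1.24·√3 ≈ 1.24·1.73205 ≈ 2.14774
Hypotenuse = 2·1.24 = 2.48

Long leg = 1.24√3 = 2.148, Hypotenuse = 2.48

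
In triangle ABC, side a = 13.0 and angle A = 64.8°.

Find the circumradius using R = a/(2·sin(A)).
R = a/(2·sin(A)) = 13.0/(2·sin(64.8°))
sin(64.8°) ≈ 0.904827
R ≈ 13.0/(2·0.904827) = 13.0/1.80965 ≈ 7.18369

R = 7.184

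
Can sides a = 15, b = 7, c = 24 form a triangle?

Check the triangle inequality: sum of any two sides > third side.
a + b vs c: 15 + 7 = 22 ≤ 24  ✗
a + c vs b: 15 + 24 = 39 > 7  ✓
b + c vs a: 7 + 24 = 31 > 15  ✓

No: 15 + 7 = 22 is not > 24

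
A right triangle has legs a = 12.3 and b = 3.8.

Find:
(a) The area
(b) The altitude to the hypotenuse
(a) The legs are perpendicular, so Area = ½·a·b = ½·12.3·3.8 = ½·46.74 = 23.37
(b) Hypotenuse c = √(a² + b²) = √(151.29 + 14.44) = √165.73 ≈ 12.8736
    Area = ½·c·h_c  ⇒  h_c = 2·Area/c = 46.74/12.8736 ≈ 3.63068

Area = 23.37, h_c = 3.631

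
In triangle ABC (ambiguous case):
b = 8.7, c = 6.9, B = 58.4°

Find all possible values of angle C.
b/sin(B) = c/sin(C)  ⇒  sin(C) = c·sin(B)/b = 6.9·sin(58.4°)/8.7
sin(58.4°) ≈ 0.851727
sin(C) ≈ 6.9·0.851727/8.7 ≈ 5.87692/8.7 ≈ 0.675508
Candidate 1: C₁ = arcsin(0.675508) ≈ 42.4936°  →  A = 180° − 58.4° − 42.4936° ≈ 79.1064° > 0, valid
Candidate 2: C₂ = 180° − C₁ ≈ 137.506°  →  A = 180° − 58.4° − 137.506° ≈ -15.9064° ≤ 0, not a valid triangle

C = 42.49° (one solution)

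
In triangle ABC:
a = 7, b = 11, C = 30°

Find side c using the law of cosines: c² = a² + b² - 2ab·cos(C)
c² = 7² + 11² − 2·7·11·cos(30°)
cos(30°) ≈ 0.866025
c² ≈ 49 + 121 − 154·(0.866025) ≈ 170 − 133.368 ≈ 36.6321
c ≈ √36.6321 ≈ 6.05244

c = 6.052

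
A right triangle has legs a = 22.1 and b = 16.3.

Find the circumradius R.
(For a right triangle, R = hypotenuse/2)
Hypotenuse c = √(a² + b²) = √(488.41 + 265.69) = √754.1 ≈ 27.4609
R = c/2 ≈ 27.4609/2 ≈ 13.7304

R = 13.73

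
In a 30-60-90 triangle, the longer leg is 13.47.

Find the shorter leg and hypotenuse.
In a 30-60-90 triangle the sides are in ratio 1 : √3 : 2, so short leg = long leg/√3 and hypotenuse = 2·(short leg).
Short leg = 13.47/√3 ≈ 13.47/1.73205 ≈ 7.77691
Hypotenuse = 2·7.77691 ≈ 15.5538

Short leg = 7.777, Hypotenuse = 15.55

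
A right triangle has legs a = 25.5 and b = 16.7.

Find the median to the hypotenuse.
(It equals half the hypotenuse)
Hypotenuse c = √(a² + b²) = √(650.25 + 278.89) = √929.14 ≈ 30.4818
Median to hypotenuse = c/2 ≈ 30.4818/2 ≈ 15.2409

Median = 15.24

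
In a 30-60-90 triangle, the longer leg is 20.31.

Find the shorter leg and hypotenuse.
In a 30-60-90 triangle the sides are in ratio 1 : √3 : 2, so short leg = long leg/√3 and hypotenuse = 2·(short leg).
Short leg = 20.31/√3 ≈ 20.31/1.73205 ≈ 11.726
Hypotenuse = 2·11.726 ≈ 23.452

Short leg = 11.73, Hypotenuse = 23.45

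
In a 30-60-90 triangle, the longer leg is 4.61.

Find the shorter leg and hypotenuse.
In a 30-60-90 triangle the sides are in ratio 1 : √3 : 2, so short leg = long leg/√3 and hypotenuse = 2·(short leg).
Short leg = 4.61/√3 ≈ 4.61/1.73205 ≈ 2.66158
Hypotenuse = 2·2.66158 ≈ 5.32317

Short leg = 2.662, Hypotenuse = 5.323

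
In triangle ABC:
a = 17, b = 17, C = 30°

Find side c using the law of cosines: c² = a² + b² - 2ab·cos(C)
c² = 17² + 17² − 2·17·17·cos(30°)
cos(30°) ≈ 0.866025
c² ≈ 289 + 289 − 578·(0.866025) ≈ 578 − 500.563 ≈ 77.4373
c ≈ √77.4373 ≈ 8.79985

c = 8.8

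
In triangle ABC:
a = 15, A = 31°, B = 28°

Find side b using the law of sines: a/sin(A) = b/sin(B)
a/sin(A) = b/sin(B)  ⇒  b = a·sin(B)/sin(A) = 15·sin(28°)/sin(31°)
sin(28°) ≈ 0.469472, sin(31°) ≈ 0.515038
b ≈ 15·0.469472/0.515038 ≈ 7.04207/0.515038 ≈ 13.6729

b = 13.67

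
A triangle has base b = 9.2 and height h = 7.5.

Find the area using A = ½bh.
A = ½·b·h = ½·9.2·7.5 = ½·69 = 34.5

Area = 34.5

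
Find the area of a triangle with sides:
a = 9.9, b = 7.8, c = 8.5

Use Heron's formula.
s = (9.9 + 7.8 + 8.5)/2 = 26.2/2 = 13.1
s − a = 3.2, s − b = 5.3, s − c = 4.6
s(s−a)(s−b)(s−c) = 13.1·3.2·5.3·4.6 ≈ 1022.01
Area = √1022.01 ≈ 31.9689

Area = 31.97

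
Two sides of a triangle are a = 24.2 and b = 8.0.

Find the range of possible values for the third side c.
Triangle inequality: |a − b| < c < a + b
|a − b| = |24.2 − 8.0| = 16.2
a + b = 24.2 + 8.0 = 32.2

16.2 < c < 32.2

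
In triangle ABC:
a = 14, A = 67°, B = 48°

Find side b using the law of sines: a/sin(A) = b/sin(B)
a/sin(A) = b/sin(B)  ⇒  b = a·sin(B)/sin(A) = 14·sin(48°)/sin(67°)
sin(48°) ≈ 0.743145, sin(67°) ≈ 0.920505
b ≈ 14·0.743145/0.920505 ≈ 10.404/0.920505 ≈ 11.3025

b = 11.3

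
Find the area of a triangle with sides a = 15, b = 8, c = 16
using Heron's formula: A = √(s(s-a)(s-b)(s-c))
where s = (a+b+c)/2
s = (15 + 8 + 16)/2 = 39/2 = 19.5
s − a = 4.5, s − b = 11.5, s − c = 3.5
s(s−a)(s−b)(s−c) = 19.5·4.5·11.5·3.5 = 3531.9375
Area = √3531.9375 ≈ 59.4301

s = 19.5, Area = 59.43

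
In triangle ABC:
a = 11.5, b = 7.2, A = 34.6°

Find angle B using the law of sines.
a/sin(A) = b/sin(B)  ⇒  sin(B) = b·sin(A)/a = 7.2·sin(34.6°)/11.5
sin(34.6°) ≈ 0.567844
sin(B) ≈ 7.2·0.567844/11.5 ≈ 4.08847/11.5 ≈ 0.35552
B = arcsin(0.35552) ≈ 20.8253°
(Since b ≤ a we need B ≤ A, so the obtuse alternative 180° − 20.8253° ≈ 159.175° is rejected.)

B = 20.83°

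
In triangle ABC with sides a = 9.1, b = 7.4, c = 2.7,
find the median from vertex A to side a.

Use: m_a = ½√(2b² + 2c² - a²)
m_a = ½√(2·7.4² + 2·2.7² − 9.1²) = ½√(2·54.76 + 2·7.29 − 82.81) = ½√(109.52 + 14.58 − 82.81) = ½√41.29
√41.29 ≈ 6.42573, so m_a ≈ 3.21286

m_a = 3.213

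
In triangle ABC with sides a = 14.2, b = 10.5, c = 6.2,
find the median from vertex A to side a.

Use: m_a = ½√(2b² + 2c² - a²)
m_a = ½√(2·10.5² + 2·6.2² − 14.2²) = ½√(2·110.25 + 2·38.44 − 201.64) = ½√(220.5 + 76.88 − 201.64) = ½√95.74
√95.74 ≈ 9.78468, so m_a ≈ 4.89234

m_a = 4.892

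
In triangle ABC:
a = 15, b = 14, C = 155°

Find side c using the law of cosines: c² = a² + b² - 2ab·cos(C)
c² = 15² + 14² − 2·15·14·cos(155°)
cos(155°) ≈ -0.906308
c² ≈ 225 + 196 − 420·(-0.906308) ≈ 421 + 380.649 ≈ 801.649
c ≈ √801.649 ≈ 28.3134

c = 28.31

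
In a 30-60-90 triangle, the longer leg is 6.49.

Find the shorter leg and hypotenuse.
In a 30-60-90 triangle the sides are in ratio 1 : √3 : 2, so short leg = long leg/√3 and hypotenuse = 2·(short leg).
Short leg = 6.49/√3 ≈ 6.49/1.73205 ≈ 3.747
Hypotenuse = 2·3.747 ≈ 7.49401

Short leg = 3.747, Hypotenuse = 7.494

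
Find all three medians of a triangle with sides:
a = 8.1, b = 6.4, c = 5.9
Median formula: m_a = ½√(2b² + 2c² − a²) (and cyclically). a² = 65.61, b² = 40.96, c² = 34.81.
m_a = ½√(2·40.96 + 2·34.81 − 65.61) = ½√85.93 ≈ ½·9.26984 ≈ 4.63492
m_b = ½√(2·65.61 + 2·34.81 − 40.96) = ½√159.88 ≈ ½·12.6444 ≈ 6.32218
m_c = ½√(2·65.61 + 2·40.96 − 34.81) = ½√178.33 ≈ ½·13.354 ≈ 6.67701

m_a = 4.635, m_b = 6.322, m_c = 6.677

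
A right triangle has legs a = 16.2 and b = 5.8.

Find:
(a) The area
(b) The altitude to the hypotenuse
(a) The legs are perpendicular, so Area = ½·a·b = ½·16.2·5.8 = ½·93.96 = 46.98
(b) Hypotenuse c = √(a² + b²) = √(262.44 + 33.64) = √296.08 ≈ 17.207
    Area = ½·c·h_c  ⇒  h_c = 2·Area/c = 93.96/17.207 ≈ 5.46058

Area = 46.98, h_c = 5.461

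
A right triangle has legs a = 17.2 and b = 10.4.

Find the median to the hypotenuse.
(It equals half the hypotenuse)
Hypotenuse c = √(a² + b²) = √(295.84 + 108.16) = √404 ≈ 20.0998
Median to hypotenuse = c/2 ≈ 20.0998/2 ≈ 10.0499

Median = 10.05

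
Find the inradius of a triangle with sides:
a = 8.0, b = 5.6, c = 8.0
r = Area/s where s is the semi-perimeter.
s = (8.0 + 5.6 + 8.0)/2 = 21.6/2 = 10.8
Area = √(s(s−a)(s−b)(s−c)) = √(10.8·2.8·5.2·2.8) ≈ √440.294 ≈ 20.9832
r ≈ 20.9832/10.8 ≈ 1.94289

r = 1.943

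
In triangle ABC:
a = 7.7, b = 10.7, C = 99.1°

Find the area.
Two sides and the included angle (SAS): A = ½·a·b·sin(C) = ½·7.7·10.7·sin(99.1°)
sin(99.1°) ≈ 0.987414
A ≈ ½·82.39·0.987414 = 41.195·0.987414 ≈ 40.6765

Area = 40.68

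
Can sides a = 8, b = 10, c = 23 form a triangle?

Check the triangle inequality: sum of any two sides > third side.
a + b vs c: 8 + 10 = 18 ≤ 23  ✗
a + c vs b: 8 + 23 = 31 > 10  ✓
b + c vs a: 10 + 23 = 33 > 8  ✓

No: 8 + 10 = 18 is not > 23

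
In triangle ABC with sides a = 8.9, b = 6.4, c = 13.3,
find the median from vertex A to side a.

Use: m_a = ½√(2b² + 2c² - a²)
m_a = ½√(2·6.4² + 2·13.3² − 8.9²) = ½√(2·40.96 + 2·176.89 − 79.21) = ½√(81.92 + 353.78 − 79.21) = ½√356.49
√356.49 ≈ 18.8809, so m_a ≈ 9.44047

m_a = 9.44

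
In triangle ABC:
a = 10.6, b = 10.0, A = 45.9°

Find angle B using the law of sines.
a/sin(A) = b/sin(B)  ⇒  sin(B) = b·sin(A)/a = 10.0·sin(45.9°)/10.6
sin(45.9°) ≈ 0.718126
sin(B) ≈ 10.0·0.718126/10.6 ≈ 7.18126/10.6 ≈ 0.677478
B = arcsin(0.677478) ≈ 42.6468°
(Since b ≤ a we need B ≤ A, so the obtuse alternative 180° − 42.6468° ≈ 137.353° is rejected.)

B = 42.65°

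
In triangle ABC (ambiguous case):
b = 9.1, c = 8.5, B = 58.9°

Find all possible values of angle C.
b/sin(B) = c/sin(C)  ⇒  sin(C) = c·sin(B)/b = 8.5·sin(58.9°)/9.1
sin(58.9°) ≈ 0.856267
sin(C) ≈ 8.5·0.856267/9.1 ≈ 7.27827/9.1 ≈ 0.79981
Candidate 1: C₁ = arcsin(0.79981) ≈ 53.112°  →  A = 180° − 58.9° − 53.112° ≈ 67.988° > 0, valid
Candidate 2: C₂ = 180° − C₁ ≈ 126.888°  →  A = 180° − 58.9° − 126.888° ≈ -5.788° ≤ 0, not a valid triangle

C = 53.11° (one solution)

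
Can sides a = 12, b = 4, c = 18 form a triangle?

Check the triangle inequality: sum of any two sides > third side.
a + b vs c: 12 + 4 = 16 ≤ 18  ✗
a + c vs b: 12 + 18 = 30 > 4  ✓
b + c vs a: 4 + 18 = 22 > 12  ✓

No: 12 + 4 = 16 is not > 18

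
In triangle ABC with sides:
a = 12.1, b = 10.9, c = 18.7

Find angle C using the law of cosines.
c² = a² + b² − 2ab·cos(C)  ⇒  cos(C) = (a² + b² − c²)/(2ab)
cos(C) = (12.1² + 10.9² − 18.7²)/(2·12.1·10.9) = (146.41 + 118.81 − 349.69)/263.78 = -84.47/263.78 ≈ -0.320229
C = arccos(-0.320229) ≈ 108.677°

C = 108.7°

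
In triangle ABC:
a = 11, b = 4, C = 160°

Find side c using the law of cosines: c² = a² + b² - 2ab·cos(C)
c² = 11² + 4² − 2·11·4·cos(160°)
cos(160°) ≈ -0.939693
c² ≈ 121 + 16 − 88·(-0.939693) ≈ 137 + 82.693 ≈ 219.693
c ≈ √219.693 ≈ 14.822

c = 14.82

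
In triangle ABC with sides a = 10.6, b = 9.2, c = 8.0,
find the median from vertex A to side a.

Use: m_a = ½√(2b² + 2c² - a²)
m_a = ½√(2·9.2² + 2·8.0² − 10.6²) = ½√(2·84.64 + 2·64 − 112.36) = ½√(169.28 + 128 − 112.36) = ½√184.92
√184.92 ≈ 13.5985, so m_a ≈ 6.79926

m_a = 6.799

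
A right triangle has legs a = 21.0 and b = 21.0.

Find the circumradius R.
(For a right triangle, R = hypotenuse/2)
Hypotenuse c = √(a² + b²) = √(441 + 441) = √882 ≈ 29.6985
R = c/2 ≈ 29.6985/2 ≈ 14.8492

R = 14.85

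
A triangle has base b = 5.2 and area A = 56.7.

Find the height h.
A = ½·b·h  ⇒  h = 2A/b = 2·56.7/5.2 = 113.4/5.2 ≈ 21.8077

h = 21.81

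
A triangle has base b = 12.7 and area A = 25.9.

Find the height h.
A = ½·b·h  ⇒  h = 2A/b = 2·25.9/12.7 = 51.8/12.7 ≈ 4.07874

h = 4.079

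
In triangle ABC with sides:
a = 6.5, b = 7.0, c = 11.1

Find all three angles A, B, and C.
Law of cosines for each angle (a² = 42.25, b² = 49, c² = 123.21):
cos(A) = (b² + c² − a²)/(2bc) = (49 + 123.21 − 42.25)/(2·7.0·11.1) = 129.96/155.4 ≈ 0.836293  ⇒  A ≈ 33.2492°
cos(B) = (a² + c² − b²)/(2ac) = (42.25 + 123.21 − 49)/(2·6.5·11.1) = 116.46/144.3 ≈ 0.807069  ⇒  B ≈ 36.1895°
cos(C) = (a² + b² − c²)/(2ab) = (42.25 + 49 − 123.21)/(2·6.5·7.0) = -31.96/91 ≈ -0.351209  ⇒  C ≈ 110.561°
Check: A + B + C ≈ 180°

A = 33.25°, B = 36.19°, C = 110.6°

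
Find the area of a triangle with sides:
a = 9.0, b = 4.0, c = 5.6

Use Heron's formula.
s = (9.0 + 4.0 + 5.6)/2 = 18.6/2 = 9.3
s − a = 0.3, s − b = 5.3, s − c = 3.7
s(s−a)(s−b)(s−c) = 9.3·0.3·5.3·3.7 ≈ 54.7119
Area = √54.7119 ≈ 7.39675

Area = 7.397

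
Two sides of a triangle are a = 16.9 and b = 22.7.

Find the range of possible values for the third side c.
Triangle inequality: |a − b| < c < a + b
|a − b| = |16.9 − 22.7| = 5.8
a + b = 16.9 + 22.7 = 39.6

5.8 < c < 39.6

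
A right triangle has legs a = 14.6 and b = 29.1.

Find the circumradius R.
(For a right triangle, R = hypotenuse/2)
Hypotenuse c = √(a² + b²) = √(213.16 + 846.81) = √1059.97 ≈ 32.5572
R = c/2 ≈ 32.5572/2 ≈ 16.2786

R = 16.28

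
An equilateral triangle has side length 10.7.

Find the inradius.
r = Area/s with s the semi-perimeter.
Area = (√3/4)·10.7² = (√3/4)·114.49 ≈ 0.433013·114.49 ≈ 49.5756
s = 3·10.7/2 = 16.05
r ≈ 49.5756/16.05 ≈ 3.08882
(Equivalently r = side/(2√3) = 10.7/3.4641 ≈ 3.08882.)

r = 3.089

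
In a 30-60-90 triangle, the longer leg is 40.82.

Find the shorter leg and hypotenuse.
In a 30-60-90 triangle the sides are in ratio 1 : √3 : 2, so short leg = long leg/√3 and hypotenuse = 2·(short leg).
Short leg = 40.82/√3 ≈ 40.82/1.73205 ≈ 23.5674
Hypotenuse = 2·23.5674 ≈ 47.1349

Short leg = 23.57, Hypotenuse = 47.13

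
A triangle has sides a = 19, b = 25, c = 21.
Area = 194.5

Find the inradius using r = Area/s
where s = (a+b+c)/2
s = (19 + 25 + 21)/2 = 65/2 = 32.5
r = Area/s = 194.5/32.5 ≈ 5.98462

r = 5.985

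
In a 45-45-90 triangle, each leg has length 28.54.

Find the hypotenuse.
In a 45-45-90 triangle the sides are in ratio 1 : 1 : √2, so hypotenuse = leg·√2.
Hypotenuse = 28.54·√2 ≈ 28.54·1.41421 ≈ 40.3617

Hypotenuse = 28.54√2 = 40.36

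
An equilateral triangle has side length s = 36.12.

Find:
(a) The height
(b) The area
(a) The height splits the triangle into two 30-60-90 halves: h = s·√3/2 = 36.12·1.73205/2 ≈ 62.5617/2 ≈ 31.2808
(b) Area = (√3/4)·s² = (√3/4)·36.12² = (√3/4)·1304.6544 ≈ 0.433013·1304.6544 ≈ 564.932

Height = 31.28, Area = 564.9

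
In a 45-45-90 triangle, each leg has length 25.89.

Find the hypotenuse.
In a 45-45-90 triangle the sides are in ratio 1 : 1 : √2, so hypotenuse = leg·√2.
Hypotenuse = 25.89·√2 ≈ 25.89·1.41421 ≈ 36.614

Hypotenuse = 25.89√2 = 36.61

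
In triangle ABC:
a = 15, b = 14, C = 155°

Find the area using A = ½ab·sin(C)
A = ½·a·b·sin(C) = ½·15·14·sin(155°)
sin(155°) ≈ 0.422618
A ≈ ½·210·0.422618 = 105·0.422618 ≈ 44.3749

Area = 44.37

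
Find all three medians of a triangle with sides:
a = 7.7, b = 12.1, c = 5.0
Median formula: m_a = ½√(2b² + 2c² − a²) (and cyclically). a² = 59.29, b² = 146.41, c² = 25.
m_a = ½√(2·146.41 + 2·25 − 59.29) = ½√283.53 ≈ ½·16.8383 ≈ 8.41917
m_b = ½√(2·59.29 + 2·25 − 146.41) = ½√22.17 ≈ ½·4.7085 ≈ 2.35425
m_c = ½√(2·59.29 + 2·146.41 − 25) = ½√386.4 ≈ ½·19.6571 ≈ 9.82853

m_a = 8.419, m_b = 2.354, m_c = 9.829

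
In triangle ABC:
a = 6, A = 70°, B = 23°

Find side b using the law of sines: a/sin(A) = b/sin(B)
a/sin(A) = b/sin(B)  ⇒  b = a·sin(B)/sin(A) = 6·sin(23°)/sin(70°)
sin(23°) ≈ 0.390731, sin(70°) ≈ 0.939693
b ≈ 6·0.390731/0.939693 ≈ 2.34439/0.939693 ≈ 2.49484

b = 2.495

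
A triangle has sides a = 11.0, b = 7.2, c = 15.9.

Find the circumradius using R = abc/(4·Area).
First find the area with Heron's formula.
s = (11.0 + 7.2 + 15.9)/2 = 17.05
Area = √(s(s−a)(s−b)(s−c)) = √(17.05·6.05·9.85·1.15) ≈ √1168.46 ≈ 34.1827
abc = 11.0·7.2·15.9 = 1259.28
R = abc/(4·Area) ≈ 1259.28/(4·34.1827) = 1259.28/136.731 ≈ 9.20991

R = 9.21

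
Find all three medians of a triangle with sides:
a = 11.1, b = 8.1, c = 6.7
Median formula: m_a = ½√(2b² + 2c² − a²) (and cyclically). a² = 123.21, b² = 65.61, c² = 44.89.
m_a = ½√(2·65.61 + 2·44.89 − 123.21) = ½√97.79 ≈ ½·9.88888 ≈ 4.94444
m_b = ½√(2·123.21 + 2·44.89 − 65.61) = ½√270.59 ≈ ½·16.4496 ≈ 8.22481
m_c = ½√(2·123.21 + 2·65.61 − 44.89) = ½√332.75 ≈ ½·18.2414 ≈ 9.12072

m_a = 4.944, m_b = 8.225, m_c = 9.121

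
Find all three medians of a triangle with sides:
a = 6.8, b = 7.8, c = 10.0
Median formula: m_a = ½√(2b² + 2c² − a²) (and cyclically). a² = 46.24, b² = 60.84, c² = 100.
m_a = ½√(2·60.84 + 2·100 − 46.24) = ½√275.44 ≈ ½·16.5964 ≈ 8.29819
m_b = ½√(2·46.24 + 2·100 − 60.84) = ½√231.64 ≈ ½·15.2197 ≈ 7.60986
m_c = ½√(2·46.24 + 2·60.84 − 100) = ½√114.16 ≈ ½·10.6846 ≈ 5.34228

m_a = 8.298, m_b = 7.61, m_c = 5.342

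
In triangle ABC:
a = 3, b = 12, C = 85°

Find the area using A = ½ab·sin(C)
A = ½·a·b·sin(C) = ½·3·12·sin(85°)
sin(85°) ≈ 0.996195
A ≈ ½·36·0.996195 = 18·0.996195 ≈ 17.9315

Area = 17.93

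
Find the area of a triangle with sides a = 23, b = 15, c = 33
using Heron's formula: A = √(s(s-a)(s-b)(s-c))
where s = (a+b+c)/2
s = (23 + 15 + 33)/2 = 71/2 = 35.5
s − a = 12.5, s − b = 20.5, s − c = 2.5
s(s−a)(s−b)(s−c) = 35.5·12.5·20.5·2.5 = 22742.1875
Area = √22742.1875 ≈ 150.805

s = 35.5, Area = 150.8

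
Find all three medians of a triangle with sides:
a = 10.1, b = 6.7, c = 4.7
Median formula: m_a = ½√(2b² + 2c² − a²) (and cyclically). a² = 102.01, b² = 44.89, c² = 22.09.
m_a = ½√(2·44.89 + 2·22.09 − 102.01) = ½√31.95 ≈ ½·5.65243 ≈ 2.82622
m_b = ½√(2·102.01 + 2·22.09 − 44.89) = ½√203.31 ≈ ½·14.2587 ≈ 7.12934
m_c = ½√(2·102.01 + 2·44.89 − 22.09) = ½√271.71 ≈ ½·16.4836 ≈ 8.24181

m_a = 2.826, m_b = 7.129, m_c = 8.242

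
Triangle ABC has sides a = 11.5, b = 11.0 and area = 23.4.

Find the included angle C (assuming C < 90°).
Area = ½·a·b·sin(C)  ⇒  sin(C) = 2·Area/(a·b) = 2·23.4/(11.5·11.0) = 46.8/126.5 ≈ 0.36996
C = arcsin(0.36996) ≈ 21.7132° (taking the acute solution since C < 90°)

C = 21.71°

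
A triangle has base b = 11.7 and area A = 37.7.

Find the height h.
A = ½·b·h  ⇒  h = 2A/b = 2·37.7/11.7 = 75.4/11.7 ≈ 6.44444

h = 6.444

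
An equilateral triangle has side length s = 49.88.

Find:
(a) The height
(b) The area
(a) The height splits the triangle into two 30-60-90 halves: h = s·√3/2 = 49.88·1.73205/2 ≈ 86.3947/2 ≈ 43.1973
(b) Area = (√3/4)·s² = (√3/4)·49.88² = (√3/4)·2488.0144 ≈ 0.433013·2488.0144 ≈ 1077.34

Height = 43.2, Area = 1077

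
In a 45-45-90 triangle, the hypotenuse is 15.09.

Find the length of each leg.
In a 45-45-90 triangle hypotenuse = leg·√2, so leg = hypotenuse/√2.
Leg = 15.09/√2 ≈ 15.09/1.41421 ≈ 10.6702

Each leg = 10.67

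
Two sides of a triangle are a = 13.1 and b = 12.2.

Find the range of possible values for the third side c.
Triangle inequality: |a − b| < c < a + b
|a − b| = |13.1 − 12.2| = 0.9
a + b = 13.1 + 12.2 = 25.3

0.9 < c < 25.3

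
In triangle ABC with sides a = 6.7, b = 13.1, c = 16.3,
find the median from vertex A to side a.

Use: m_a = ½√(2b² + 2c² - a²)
m_a = ½√(2·13.1² + 2·16.3² − 6.7²) = ½√(2·171.61 + 2·265.69 − 44.89) = ½√(343.22 + 531.38 − 44.89) = ½√829.71
√829.71 ≈ 28.8047, so m_a ≈ 14.4023

m_a = 14.4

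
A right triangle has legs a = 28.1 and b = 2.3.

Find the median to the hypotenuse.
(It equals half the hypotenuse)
Hypotenuse c = √(a² + b²) = √(789.61 + 5.29) = √794.9 ≈ 28.194
Median to hypotenuse = c/2 ≈ 28.194/2 ≈ 14.097

Median = 14.1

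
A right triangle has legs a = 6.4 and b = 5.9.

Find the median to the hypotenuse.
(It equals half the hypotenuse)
Hypotenuse c = √(a² + b²) = √(40.96 + 34.81) = √75.77 ≈ 8.7046
Median to hypotenuse = c/2 ≈ 8.7046/2 ≈ 4.3523

Median = 4.352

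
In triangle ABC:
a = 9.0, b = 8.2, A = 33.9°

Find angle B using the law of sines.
a/sin(A) = b/sin(B)  ⇒  sin(B) = b·sin(A)/a = 8.2·sin(33.9°)/9.0
sin(33.9°) ≈ 0.557745
sin(B) ≈ 8.2·0.557745/9.0 ≈ 4.57351/9.0 ≈ 0.508168
B = arcsin(0.508168) ≈ 30.5419°
(Since b ≤ a we need B ≤ A, so the obtuse alternative 180° − 30.5419° ≈ 149.458° is rejected.)

B = 30.54°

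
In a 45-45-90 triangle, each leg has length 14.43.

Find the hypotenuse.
In a 45-45-90 triangle the sides are in ratio 1 : 1 : √2, so hypotenuse = leg·√2.
Hypotenuse = 14.43·√2 ≈ 14.43·1.41421 ≈ 20.4071

Hypotenuse = 14.43√2 = 20.41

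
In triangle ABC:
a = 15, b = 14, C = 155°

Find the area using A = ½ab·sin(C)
A = ½·a·b·sin(C) = ½·15·14·sin(155°)
sin(155°) ≈ 0.422618
A ≈ ½·210·0.422618 = 105·0.422618 ≈ 44.3749

Area = 44.37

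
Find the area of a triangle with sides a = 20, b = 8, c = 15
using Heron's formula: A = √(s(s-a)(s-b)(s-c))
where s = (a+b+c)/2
s = (20 + 8 + 15)/2 = 43/2 = 21.5
s − a = 1.5, s − b = 13.5, s − c = 6.5
s(s−a)(s−b)(s−c) = 21.5·1.5·13.5·6.5 = 2829.9375
Area = √2829.9375 ≈ 53.1972

s = 21.5, Area = 53.2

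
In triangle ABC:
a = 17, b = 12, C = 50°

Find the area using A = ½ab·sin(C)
A = ½·a·b·sin(C) = ½·17·12·sin(50°)
sin(50°) ≈ 0.766044
A ≈ ½·204·0.766044 = 102·0.766044 ≈ 78.1365

Area = 78.14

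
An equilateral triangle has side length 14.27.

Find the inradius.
r = Area/s with s the semi-perimeter.
Area = (√3/4)·14.27² = (√3/4)·203.6329 ≈ 0.433013·203.6329 ≈ 88.1756
s = 3·14.27/2 = 21.405
r ≈ 88.1756/21.405 ≈ 4.11939
(Equivalently r = side/(2√3) = 14.27/3.4641 ≈ 4.11939.)

r = 4.119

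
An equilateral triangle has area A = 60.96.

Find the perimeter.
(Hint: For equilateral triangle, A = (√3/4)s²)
A = (√3/4)s²  ⇒  s² = 4A/√3 = 4·60.96/√3 = 243.84/1.73205 ≈ 140.781
s ≈ √140.781 ≈ 11.8651
Perimeter = 3s ≈ 3·11.8651 ≈ 35.5954

Perimeter = 35.6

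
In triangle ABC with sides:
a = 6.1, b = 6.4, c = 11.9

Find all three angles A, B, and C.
Law of cosines for each angle (a² = 37.21, b² = 40.96, c² = 141.61):
cos(A) = (b² + c² − a²)/(2bc) = (40.96 + 141.61 − 37.21)/(2·6.4·11.9) = 145.36/152.32 ≈ 0.954307  ⇒  A ≈ 17.3873°
cos(B) = (a² + c² − b²)/(2ac) = (37.21 + 141.61 − 40.96)/(2·6.1·11.9) = 137.86/145.18 ≈ 0.94958  ⇒  B ≈ 18.2718°
cos(C) = (a² + b² − c²)/(2ab) = (37.21 + 40.96 − 141.61)/(2·6.1·6.4) = -63.44/78.08 ≈ -0.8125  ⇒  C ≈ 144.341°
Check: A + B + C ≈ 180°

A = 17.39°, B = 18.27°, C = 144.3°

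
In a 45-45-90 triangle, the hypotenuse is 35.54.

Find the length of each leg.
In a 45-45-90 triangle hypotenuse = leg·√2, so leg = hypotenuse/√2.
Leg = 35.54/√2 ≈ 35.54/1.41421 ≈ 25.1306

Each leg = 25.13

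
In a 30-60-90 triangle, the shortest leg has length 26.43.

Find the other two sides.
In a 30-60-90 triangle the sides are in ratio 1 : √3 : 2 (short leg : long leg : hypotenuse).
Long leg = 26.43·√3 ≈ 26.43·1.73205 ≈ 45.7781
Hypotenuse = 2·26.43 = 52.86

Long leg = 26.43√3 = 45.78, Hypotenuse = 52.86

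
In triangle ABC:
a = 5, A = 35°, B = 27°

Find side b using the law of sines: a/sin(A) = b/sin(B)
a/sin(A) = b/sin(B)  ⇒  b = a·sin(B)/sin(A) = 5·sin(27°)/sin(35°)
sin(27°) ≈ 0.45399, sin(35°) ≈ 0.573576
b ≈ 5·0.45399/0.573576 ≈ 2.26995/0.573576 ≈ 3.95754

b = 3.958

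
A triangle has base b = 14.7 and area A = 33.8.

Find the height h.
A = ½·b·h  ⇒  h = 2A/b = 2·33.8/14.7 = 67.6/14.7 ≈ 4.59864

h = 4.599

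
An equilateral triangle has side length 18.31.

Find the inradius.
r = Area/s with s the semi-perimeter.
Area = (√3/4)·18.31² = (√3/4)·335.2561 ≈ 0.433013·335.2561 ≈ 145.17
s = 3·18.31/2 = 27.465
r ≈ 145.17/27.465 ≈ 5.28564
(Equivalently r = side/(2√3) = 18.31/3.4641 ≈ 5.28564.)

r = 5.286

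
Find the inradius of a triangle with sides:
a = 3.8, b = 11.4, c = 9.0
r = Area/s where s is the semi-perimeter.
s = (3.8 + 11.4 + 9.0)/2 = 24.2/2 = 12.1
Area = √(s(s−a)(s−b)(s−c)) = √(12.1·8.3·0.7·3.1) ≈ √217.933 ≈ 14.7626
r ≈ 14.7626/12.1 ≈ 1.22005

r = 1.22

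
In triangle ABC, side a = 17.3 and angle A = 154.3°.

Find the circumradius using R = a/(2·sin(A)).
R = a/(2·sin(A)) = 17.3/(2·sin(154.3°))
sin(154.3°) ≈ 0.433659
R ≈ 17.3/(2·0.433659) = 17.3/0.867318 ≈ 19.9465

R = 19.95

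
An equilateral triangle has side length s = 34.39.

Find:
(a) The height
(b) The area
(a) The height splits the triangle into two 30-60-90 halves: h = s·√3/2 = 34.39·1.73205/2 ≈ 59.5652/2 ≈ 29.7826
(b) Area = (√3/4)·s² = (√3/4)·34.39² = (√3/4)·1182.6721 ≈ 0.433013·1182.6721 ≈ 512.112

Height = 29.78, Area = 512.1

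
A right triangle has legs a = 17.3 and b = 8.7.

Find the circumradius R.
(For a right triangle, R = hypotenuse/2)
Hypotenuse c = √(a² + b²) = √(299.29 + 75.69) = √374.98 ≈ 19.3644
R = c/2 ≈ 19.3644/2 ≈ 9.6822

R = 9.682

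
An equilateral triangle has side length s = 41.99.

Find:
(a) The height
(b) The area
(a) The height splits the triangle into two 30-60-90 halves: h = s·√3/2 = 41.99·1.73205/2 ≈ 72.7288/2 ≈ 36.3644
(b) Area = (√3/4)·s² = (√3/4)·41.99² = (√3/4)·1763.1601 ≈ 0.433013·1763.1601 ≈ 763.471

Height = 36.36, Area = 763.5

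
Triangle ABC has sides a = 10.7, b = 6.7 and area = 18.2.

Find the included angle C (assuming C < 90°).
Area = ½·a·b·sin(C)  ⇒  sin(C) = 2·Area/(a·b) = 2·18.2/(10.7·6.7) = 36.4/71.69 ≈ 0.507742
C = arcsin(0.507742) ≈ 30.5135° (taking the acute solution since C < 90°)

C = 30.51°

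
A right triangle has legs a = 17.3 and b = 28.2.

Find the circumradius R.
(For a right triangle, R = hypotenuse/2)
Hypotenuse c = √(a² + b²) = √(299.29 + 795.24) = √1094.53 ≈ 33.0837
R = c/2 ≈ 33.0837/2 ≈ 16.5418

R = 16.54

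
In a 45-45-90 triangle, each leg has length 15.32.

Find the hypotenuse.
In a 45-45-90 triangle the sides are in ratio 1 : 1 : √2, so hypotenuse = leg·√2.
Hypotenuse = 15.32·√2 ≈ 15.32·1.41421 ≈ 21.6658

Hypotenuse = 15.32√2 = 21.67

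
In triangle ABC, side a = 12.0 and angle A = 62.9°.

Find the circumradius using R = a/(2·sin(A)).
R = a/(2·sin(A)) = 12.0/(2·sin(62.9°))
sin(62.9°) ≈ 0.890213
R ≈ 12.0/(2·0.890213) = 12.0/1.78043 ≈ 6.73996

R = 6.74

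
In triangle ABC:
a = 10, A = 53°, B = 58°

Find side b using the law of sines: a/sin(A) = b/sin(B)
a/sin(A) = b/sin(B)  ⇒  b = a·sin(B)/sin(A) = 10·sin(58°)/sin(53°)
sin(58°) ≈ 0.848048, sin(53°) ≈ 0.798636
b ≈ 10·0.848048/0.798636 ≈ 8.48048/0.798636 ≈ 10.6187

b = 10.62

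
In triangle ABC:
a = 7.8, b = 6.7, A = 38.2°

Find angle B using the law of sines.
a/sin(A) = b/sin(B)  ⇒  sin(B) = b·sin(A)/a = 6.7·sin(38.2°)/7.8
sin(38.2°) ≈ 0.618408
sin(B) ≈ 6.7·0.618408/7.8 ≈ 4.14334/7.8 ≈ 0.531197
B = arcsin(0.531197) ≈ 32.0864°
(Since b ≤ a we need B ≤ A, so the obtuse alternative 180° − 32.0864° ≈ 147.914° is rejected.)

B = 32.09°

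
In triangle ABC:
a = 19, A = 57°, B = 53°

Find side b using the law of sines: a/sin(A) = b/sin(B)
a/sin(A) = b/sin(B)  ⇒  b = a·sin(B)/sin(A) = 19·sin(53°)/sin(57°)
sin(53°) ≈ 0.798636, sin(57°) ≈ 0.838671
b ≈ 19·0.798636/0.838671 ≈ 15.1741/0.838671 ≈ 18.093

b = 18.09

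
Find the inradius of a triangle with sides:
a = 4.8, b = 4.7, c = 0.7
r = Area/s where s is the semi-perimeter.
s = (4.8 + 4.7 + 0.7)/2 = 10.2/2 = 5.1
Area = √(s(s−a)(s−b)(s−c)) = √(5.1·0.3·0.4·4.4) ≈ √2.6928 ≈ 1.64098
r ≈ 1.64098/5.1 ≈ 0.32176

r = 0.3218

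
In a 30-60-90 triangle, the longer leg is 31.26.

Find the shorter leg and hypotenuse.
In a 30-60-90 triangle the sides are in ratio 1 : √3 : 2, so short leg = long leg/√3 and hypotenuse = 2·(short leg).
Short leg = 31.26/√3 ≈ 31.26/1.73205 ≈ 18.048
Hypotenuse = 2·18.048 ≈ 36.0959

Short leg = 18.05, Hypotenuse = 36.1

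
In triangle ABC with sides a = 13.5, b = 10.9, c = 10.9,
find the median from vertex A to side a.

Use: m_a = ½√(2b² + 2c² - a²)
m_a = ½√(2·10.9² + 2·10.9² − 13.5²) = ½√(2·118.81 + 2·118.81 − 182.25) = ½√(237.62 + 237.62 − 182.25) = ½√292.99
√292.99 ≈ 17.117, so m_a ≈ 8.55848

m_a = 8.558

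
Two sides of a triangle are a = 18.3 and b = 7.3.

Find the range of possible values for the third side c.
Triangle inequality: |a − b| < c < a + b
|a − b| = |18.3 − 7.3| = 11
a + b = 18.3 + 7.3 = 25.6

11 < c < 25.6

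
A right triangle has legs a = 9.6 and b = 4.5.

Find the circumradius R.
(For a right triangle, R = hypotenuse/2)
Hypotenuse c = √(a² + b²) = √(92.16 + 20.25) = √112.41 ≈ 10.6024
R = c/2 ≈ 10.6024/2 ≈ 5.30118

R = 5.301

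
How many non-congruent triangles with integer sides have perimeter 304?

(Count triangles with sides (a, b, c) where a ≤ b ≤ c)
Let a ≤ b ≤ c with a + b + c = 304. The only binding inequality is a + b > c, i.e. 304 − c > c, so c < 304/2; and c ≥ 304/3 since c is the largest side.
So 102 ≤ c ≤ 151. For each c, b runs from ⌈(304 − c)/2⌉ up to c (then a = 304 − b − c satisfies 1 ≤ a ≤ b automatically), giving c − ⌈(304 − c)/2⌉ + 1 choices.
Summing over c: 2 + 3 + 5 + 6 + … + 74 + 75  (50 terms, c = 102, …, 151) = 1925
Check (closed form: nearest integer to p²/48 for even p, (p+3)²/48 for odd p): 304²/48 = 92416/48 ≈ 1925.33 → 1925

1925 triangles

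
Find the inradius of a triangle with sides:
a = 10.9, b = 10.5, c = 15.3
r = Area/s where s is the semi-perimeter.
s = (10.9 + 10.5 + 15.3)/2 = 36.7/2 = 18.35
Area = √(s(s−a)(s−b)(s−c)) = √(18.35·7.45·7.85·3.05) ≈ √3273.12 ≈ 57.2112
r ≈ 57.2112/18.35 ≈ 3.11778

r = 3.118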